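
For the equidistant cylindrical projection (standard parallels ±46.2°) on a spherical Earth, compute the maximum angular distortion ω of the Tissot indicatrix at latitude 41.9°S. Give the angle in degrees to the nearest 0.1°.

4.2°

With standard parallel φ₀ = 46.2°, the equirectangular projection gives x = Rλ cos φ₀, y = Rφ, so h = 1 and k = cos 46.2° / cos φ.
At 41.9°: h = 1.000, k = 0.9299; principal scales a = 1.000, b = 0.9299.
sin(ω/2) = (a − b)/(a + b) = 0.07009/1.930 = 0.03632, so ω = 2 arcsin(0.03632) ≈ 4.2°.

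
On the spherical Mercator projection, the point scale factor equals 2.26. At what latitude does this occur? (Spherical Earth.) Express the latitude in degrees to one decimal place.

Mercator scale is k = sec φ = 1/cos φ.
1/cos φ = 2.26  ⇒  cos φ = 0.4425  ⇒  φ = arccos(0.4425) ≈ 63.7°.

63.7°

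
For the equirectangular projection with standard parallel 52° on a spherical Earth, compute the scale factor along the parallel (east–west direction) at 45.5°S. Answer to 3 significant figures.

0.878

With standard parallel φ₀ = 52°, the equirectangular projection gives x = Rλ cos φ₀, y = Rφ, so h = 1 and k = cos 52° / cos φ.
k = cos 52° / cos 45.5° = 0.6157/0.7009 = 0.8784.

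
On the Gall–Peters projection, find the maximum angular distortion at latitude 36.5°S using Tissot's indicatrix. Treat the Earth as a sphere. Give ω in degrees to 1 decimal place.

Gall–Peters is a cylindrical equal-area projection with standard parallels at ±45°. Cylindrical equal-area (φ₀ = 45°): h = cos φ / cos 45° along meridians, k = cos 45° / cos φ along parallels; h·k = 1.
At 36.5°: h = 1.137, k = 0.8796; principal scales a = 1.137, b = 0.8796.
sin(ω/2) = (a − b)/(a + b) = 0.2572/2.016 = 0.1275, so ω = 2 arcsin(0.1275) ≈ 14.7°.

14.7°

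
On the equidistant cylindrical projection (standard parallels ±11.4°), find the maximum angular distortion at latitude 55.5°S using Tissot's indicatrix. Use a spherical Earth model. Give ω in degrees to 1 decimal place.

31.0°

In the equirectangular projection with standard parallel φ₀ = 11.4° (x = Rλ cos φ₀, y = Rφ), meridians are true-scale (h = 1) and the parallel scale is k = cos φ₀ / cos φ.
At 55.5°: h = 1.000, k = 1.731; principal scales a = 1.731, b = 1.000.
sin(ω/2) = (a − b)/(a + b) = 0.7307/2.731 = 0.2676, so ω = 2 arcsin(0.2676) ≈ 31.0°.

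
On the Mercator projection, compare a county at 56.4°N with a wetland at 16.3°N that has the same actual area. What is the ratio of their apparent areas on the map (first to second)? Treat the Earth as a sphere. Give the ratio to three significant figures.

3.01

Mercator is conformal with k = sec φ, so areal scale = k² = sec²φ.
At 56.4°: sec²(56.4°) = 1/0.5534² = 3.265.
At 16.3°: sec²(16.3°) = 1/0.9598² = 1.086.
Ratio = 3.265/1.086 = cos²(16.3°)/cos²(56.4°) ≈ 3.01.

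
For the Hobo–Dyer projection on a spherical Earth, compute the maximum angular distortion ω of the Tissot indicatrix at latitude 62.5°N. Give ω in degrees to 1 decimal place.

59.2°

Hobo–Dyer is a cylindrical equal-area projection with standard parallels at ±37.5°. Cylindrical equal-area (φ₀ = 37.5°): h = cos φ / cos 37.5° along meridians, k = cos 37.5° / cos φ along parallels; h·k = 1.
At 62.5°: h = 0.5820, k = 1.718; principal scales a = 1.718, b = 0.5820.
sin(ω/2) = (a − b)/(a + b) = 1.136/2.300 = 0.4939, so ω = 2 arcsin(0.4939) ≈ 59.2°.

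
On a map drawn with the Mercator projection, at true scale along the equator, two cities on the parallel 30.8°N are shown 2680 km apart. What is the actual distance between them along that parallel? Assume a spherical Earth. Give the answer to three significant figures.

Mercator is conformal, so the point scale is isotropic: h = k = sec φ = 1/cos φ.
Along the parallel at 30.8°, map distances are exaggerated by k = sec 30.8° = 1.164.
True distance = 2680 / 1.164 = 2680 × cos 30.8° ≈ 2300 km.

2300 km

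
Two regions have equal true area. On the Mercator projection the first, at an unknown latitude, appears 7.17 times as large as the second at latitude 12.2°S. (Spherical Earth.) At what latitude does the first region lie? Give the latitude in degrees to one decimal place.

For equal true areas on Mercator, apparent areas scale as sec²φ, so the ratio is cos²φ₂ / cos²φ₁.
cos²φ₂ / cos²φ₁ = 7.17  ⇒  cos φ₁ = cos 12.2° / √7.17 = 0.9774/2.678 = 0.3650.
φ₁ = arccos(0.3650) ≈ 68.6°.

68.6°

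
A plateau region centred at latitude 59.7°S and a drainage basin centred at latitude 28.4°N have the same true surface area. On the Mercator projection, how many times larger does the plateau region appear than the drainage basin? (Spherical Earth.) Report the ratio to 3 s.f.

3.04

Mercator is conformal with k = sec φ, so areal scale = k² = sec²φ.
At 59.7°: sec²(59.7°) = 1/0.5045² = 3.929.
At 28.4°: sec²(28.4°) = 1/0.8796² = 1.292.
Ratio = 3.929/1.292 = cos²(28.4°)/cos²(59.7°) ≈ 3.04.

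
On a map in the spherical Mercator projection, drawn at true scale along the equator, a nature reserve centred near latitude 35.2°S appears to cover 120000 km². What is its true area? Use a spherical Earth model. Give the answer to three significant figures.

The Mercator projection is conformal; its linear scale factor is the same in every direction and equals sec φ = 1/cos φ.
Areal scale = k² = sec²φ = 1/cos²(35.2°) = 1/0.8171² = 1.498.
True area = apparent / (areal scale) = 120000 / 1.498 ≈ 80100 km².

80100 km²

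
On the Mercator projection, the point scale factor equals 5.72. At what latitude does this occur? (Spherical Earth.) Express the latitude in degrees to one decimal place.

Mercator scale is k = sec φ = 1/cos φ.
1/cos φ = 5.72  ⇒  cos φ = 0.1748  ⇒  φ = arccos(0.1748) ≈ 79.9°.

79.9°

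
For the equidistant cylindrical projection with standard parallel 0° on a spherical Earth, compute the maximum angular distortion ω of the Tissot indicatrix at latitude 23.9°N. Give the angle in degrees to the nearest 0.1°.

For the equirectangular projection with φ₀ = 0 (plate carrée), h = 1 along meridians and k = sec φ along parallels.
At 23.9°: h = 1.000, k = 1.094; principal scales a = 1.094, b = 1.000.
sin(ω/2) = (a − b)/(a + b) = 0.09379/2.094 = 0.04479, so ω = 2 arcsin(0.04479) ≈ 5.1°.

5.1°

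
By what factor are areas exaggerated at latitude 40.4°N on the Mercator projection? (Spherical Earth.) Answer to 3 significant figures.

1.72

The Mercator projection is conformal; its linear scale factor is the same in every direction and equals sec φ = 1/cos φ.
Areal scale = k² = sec²φ = 1/cos²(40.4°) = 1/0.7615² = 1.724.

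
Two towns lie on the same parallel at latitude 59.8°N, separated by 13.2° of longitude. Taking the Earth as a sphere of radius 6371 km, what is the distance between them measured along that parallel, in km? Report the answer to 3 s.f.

738 km

Arc length along a parallel = R cos φ · Δλ (with Δλ in radians).
= 6371 × cos 59.8° × (13.2° × π/180) = 6371 × 0.5030 × 0.2304 ≈ 738 km.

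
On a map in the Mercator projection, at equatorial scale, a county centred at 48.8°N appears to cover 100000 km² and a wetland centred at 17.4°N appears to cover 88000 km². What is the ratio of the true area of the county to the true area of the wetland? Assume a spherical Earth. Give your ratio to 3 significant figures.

Mercator's areal exaggeration is sec²φ; hence true area = (apparent area) · cos²φ.
True area of county: 100000 × cos²(48.8°) = 100000 × 0.4339 = 43390 km².
True area of wetland: 88000 × cos²(17.4°) = 88000 × 0.9106 = 80130 km².
Ratio = 43390 / 80130 ≈ 0.541.

0.541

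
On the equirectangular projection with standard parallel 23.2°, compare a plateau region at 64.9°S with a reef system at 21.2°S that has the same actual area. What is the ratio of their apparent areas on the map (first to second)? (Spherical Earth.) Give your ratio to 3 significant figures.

The equidistant cylindrical projection with φ₀ = 23.2° has h = 1 (meridians true) and k = cos φ₀ / cos φ along parallels.
Areal scale at 64.9°: h·k = 1.000 × 2.167 = 2.167.
Areal scale at 21.2°: h·k = 1.000 × 0.9859 = 0.9859.
Ratio = 2.167/0.9859 ≈ 2.20.

2.20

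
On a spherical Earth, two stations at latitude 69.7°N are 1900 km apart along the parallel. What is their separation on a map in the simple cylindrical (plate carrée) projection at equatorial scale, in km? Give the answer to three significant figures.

In the plate carrée (x = Rλ, y = Rφ), meridians are true-scale (h = 1) and parallels are stretched by k = sec φ.
Along the parallel, k = sec 69.7° = 1/0.3469 = 2.882.
Map distance = 1900 × 2.882 ≈ 5480 km.

5480 km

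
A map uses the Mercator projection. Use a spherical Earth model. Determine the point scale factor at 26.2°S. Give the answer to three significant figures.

1.11

The Mercator projection is conformal; its linear scale factor is the same in every direction and equals sec φ = 1/cos φ.
k = 1/cos 26.2° = 1/0.8973 = 1.115.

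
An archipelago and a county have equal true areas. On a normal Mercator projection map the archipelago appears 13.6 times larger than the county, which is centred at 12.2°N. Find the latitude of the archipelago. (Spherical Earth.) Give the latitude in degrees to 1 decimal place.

74.6°

On Mercator, (apparent₁)/(apparent₂) = sec²φ₁ / sec²φ₂ when true areas are equal.
cos²φ₂ / cos²φ₁ = 13.6  ⇒  cos φ₁ = cos 12.2° / √13.6 = 0.9774/3.688 = 0.2650.
φ₁ = arccos(0.2650) ≈ 74.6°.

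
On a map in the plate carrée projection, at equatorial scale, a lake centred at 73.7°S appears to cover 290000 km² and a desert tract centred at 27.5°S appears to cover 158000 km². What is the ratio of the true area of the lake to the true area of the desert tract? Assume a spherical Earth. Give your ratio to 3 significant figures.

0.581

On the plate carrée, areal scale = h·k = 1 × sec φ, so true area = apparent × cos φ.
True area of lake: 290000 × cos(73.7°) = 290000 × 0.2807 = 81390 km².
True area of desert tract: 158000 × cos(27.5°) = 158000 × 0.8870 = 140100 km².
Ratio = 81390 / 140100 ≈ 0.581.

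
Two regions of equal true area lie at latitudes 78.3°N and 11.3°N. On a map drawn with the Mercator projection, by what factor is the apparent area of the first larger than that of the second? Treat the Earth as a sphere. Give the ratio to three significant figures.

23.4

On Mercator, area is exaggerated by sec²φ = 1/cos²φ.
At 78.3°: sec²(78.3°) = 1/0.2028² = 24.32.
At 11.3°: sec²(11.3°) = 1/0.9806² = 1.040.
Ratio = 24.32/1.040 = cos²(11.3°)/cos²(78.3°) ≈ 23.4.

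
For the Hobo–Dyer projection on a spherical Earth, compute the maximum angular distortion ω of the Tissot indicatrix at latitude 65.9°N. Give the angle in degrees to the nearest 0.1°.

Hobo–Dyer is a cylindrical equal-area projection with standard parallels at ±37.5°. Cylindrical equal-area (φ₀ = 37.5°): h = cos φ / cos 37.5° along meridians, k = cos 37.5° / cos φ along parallels; h·k = 1.
At 65.9°: h = 0.5147, k = 1.943; principal scales a = 1.943, b = 0.5147.
sin(ω/2) = (a − b)/(a + b) = 1.428/2.458 = 0.5811, so ω = 2 arcsin(0.5811) ≈ 71.1°.

71.1°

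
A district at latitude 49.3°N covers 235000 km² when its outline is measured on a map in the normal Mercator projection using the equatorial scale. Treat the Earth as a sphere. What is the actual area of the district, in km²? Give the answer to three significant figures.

Mercator is conformal, so the point scale is isotropic: h = k = sec φ = 1/cos φ.
Areal scale = k² = sec²φ = 1/cos²(49.3°) = 1/0.6521² = 2.352.
True area = apparent / (areal scale) = 235000 / 2.352 ≈ 99900 km².

99900 km²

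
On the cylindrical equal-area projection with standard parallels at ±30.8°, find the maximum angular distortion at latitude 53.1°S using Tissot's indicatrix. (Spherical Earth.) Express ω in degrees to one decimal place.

40.2°

For cylindrical equal-area with standard parallel φ₀, h = cos φ / cos φ₀ and k = cos φ₀ / cos φ, so h·k = 1.
At 53.1°: h = 0.6990, k = 1.431; principal scales a = 1.431, b = 0.6990.
sin(ω/2) = (a − b)/(a + b) = 0.7316/2.130 = 0.3435, so ω = 2 arcsin(0.3435) ≈ 40.2°.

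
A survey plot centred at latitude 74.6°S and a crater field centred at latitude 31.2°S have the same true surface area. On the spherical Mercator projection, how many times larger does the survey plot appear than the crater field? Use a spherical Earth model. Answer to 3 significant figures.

On Mercator, area is exaggerated by sec²φ = 1/cos²φ.
At 74.6°: sec²(74.6°) = 1/0.2656² = 14.18.
At 31.2°: sec²(31.2°) = 1/0.8554² = 1.367.
Ratio = 14.18/1.367 = cos²(31.2°)/cos²(74.6°) ≈ 10.4.

10.4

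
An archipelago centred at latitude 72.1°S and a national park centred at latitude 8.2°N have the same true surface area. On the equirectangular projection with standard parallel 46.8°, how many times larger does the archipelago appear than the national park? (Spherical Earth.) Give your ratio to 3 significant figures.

The equidistant cylindrical projection with φ₀ = 46.8° has h = 1 (meridians true) and k = cos φ₀ / cos φ along parallels.
Areal scale at 72.1°: h·k = 1.000 × 2.227 = 2.227.
Areal scale at 8.2°: h·k = 1.000 × 0.6916 = 0.6916.
Ratio = 2.227/0.6916 ≈ 3.22.

3.22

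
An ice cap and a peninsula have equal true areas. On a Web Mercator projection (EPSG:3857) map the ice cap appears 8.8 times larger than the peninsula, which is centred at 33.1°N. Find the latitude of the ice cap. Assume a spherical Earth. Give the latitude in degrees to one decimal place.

73.6°

For equal true areas on Mercator, apparent areas scale as sec²φ, so the ratio is cos²φ₂ / cos²φ₁.
cos²φ₂ / cos²φ₁ = 8.8  ⇒  cos φ₁ = cos 33.1° / √8.8 = 0.8377/2.966 = 0.2824.
φ₁ = arccos(0.2824) ≈ 73.6°.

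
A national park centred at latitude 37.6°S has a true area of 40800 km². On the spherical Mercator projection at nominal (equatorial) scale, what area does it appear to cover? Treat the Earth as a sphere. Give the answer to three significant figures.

65000 km²

For Mercator, h = k = sec φ (a conformal cylindrical projection has a single point scale, 1/cos φ).
Areal scale = k² = sec²φ = 1/cos²(37.6°) = 1/0.7923² = 1.593.
Apparent area = 40800 × 1.593 ≈ 65000 km².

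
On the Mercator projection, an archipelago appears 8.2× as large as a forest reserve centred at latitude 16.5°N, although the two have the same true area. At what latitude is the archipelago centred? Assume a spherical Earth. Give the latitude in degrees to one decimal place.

70.4°

For equal true areas on Mercator, apparent areas scale as sec²φ, so the ratio is cos²φ₂ / cos²φ₁.
cos²φ₂ / cos²φ₁ = 8.2  ⇒  cos φ₁ = cos 16.5° / √8.2 = 0.9588/2.864 = 0.3348.
φ₁ = arccos(0.3348) ≈ 70.4°.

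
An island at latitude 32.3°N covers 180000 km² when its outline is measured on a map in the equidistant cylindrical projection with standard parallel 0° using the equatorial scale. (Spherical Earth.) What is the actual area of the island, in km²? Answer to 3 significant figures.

For the equirectangular projection with φ₀ = 0 (plate carrée), h = 1 along meridians and k = sec φ along parallels.
Areal scale = h·k = 1 × sec φ; at 32.3°, h = 1.000, k = 1.183, so h·k = 1.183.
True area = apparent / (areal scale) = 180000 / 1.183 ≈ 152000 km².

152000 km²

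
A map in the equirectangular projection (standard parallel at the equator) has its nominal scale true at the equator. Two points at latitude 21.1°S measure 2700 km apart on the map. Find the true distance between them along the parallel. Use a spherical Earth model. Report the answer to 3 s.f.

Plate carrée maps x = Rλ, y = Rφ. The meridian scale is h = 1 and the parallel scale is k = 1/cos φ = sec φ.
Along the parallel at 21.1°, map distances are exaggerated by k = sec 21.1° = 1.072.
True distance = 2700 / 1.072 = 2700 × cos 21.1° ≈ 2520 km.

2520 km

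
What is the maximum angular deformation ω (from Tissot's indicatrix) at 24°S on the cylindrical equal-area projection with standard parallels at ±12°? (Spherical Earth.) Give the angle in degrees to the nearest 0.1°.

7.8°

Cylindrical equal-area (φ₀ = 12°): h = cos φ / cos 12° along meridians, k = cos 12° / cos φ along parallels; h·k = 1.
At 24°: h = 0.9340, k = 1.071; principal scales a = 1.071, b = 0.9340.
sin(ω/2) = (a − b)/(a + b) = 0.1368/2.005 = 0.06822, so ω = 2 arcsin(0.06822) ≈ 7.8°.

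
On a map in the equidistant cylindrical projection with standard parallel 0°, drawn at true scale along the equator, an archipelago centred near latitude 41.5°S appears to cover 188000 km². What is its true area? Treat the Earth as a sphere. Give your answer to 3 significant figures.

For the equirectangular projection with φ₀ = 0 (plate carrée), h = 1 along meridians and k = sec φ along parallels.
Areal scale = h·k = 1 × sec φ; at 41.5°, h = 1.000, k = 1.335, so h·k = 1.335.
True area = apparent / (areal scale) = 188000 / 1.335 ≈ 141000 km².

141000 km²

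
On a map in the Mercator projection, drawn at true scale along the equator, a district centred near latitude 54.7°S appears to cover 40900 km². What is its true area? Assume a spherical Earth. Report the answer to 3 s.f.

Mercator is conformal, so the point scale is isotropic: h = k = sec φ = 1/cos φ.
Areal scale = k² = sec²φ = 1/cos²(54.7°) = 1/0.5779² = 2.995.
True area = apparent / (areal scale) = 40900 / 2.995 ≈ 13700 km².

13700 km²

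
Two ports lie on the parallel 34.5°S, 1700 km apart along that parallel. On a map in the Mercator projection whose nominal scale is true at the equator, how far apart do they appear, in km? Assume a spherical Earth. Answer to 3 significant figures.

2060 km

The Mercator projection is conformal; its linear scale factor is the same in every direction and equals sec φ = 1/cos φ.
Along the parallel, k = sec 34.5° = 1/0.8241 = 1.213.
Map distance = 1700 × 1.213 ≈ 2060 km.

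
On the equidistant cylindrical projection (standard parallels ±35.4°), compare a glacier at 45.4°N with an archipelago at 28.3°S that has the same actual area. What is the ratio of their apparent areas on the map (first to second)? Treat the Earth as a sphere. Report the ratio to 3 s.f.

1.25

With standard parallel φ₀ = 35.4°, the equirectangular projection gives x = Rλ cos φ₀, y = Rφ, so h = 1 and k = cos 35.4° / cos φ.
Areal scale at 45.4°: h·k = 1.000 × 1.161 = 1.161.
Areal scale at 28.3°: h·k = 1.000 × 0.9258 = 0.9258.
Ratio = 1.161/0.9258 ≈ 1.25.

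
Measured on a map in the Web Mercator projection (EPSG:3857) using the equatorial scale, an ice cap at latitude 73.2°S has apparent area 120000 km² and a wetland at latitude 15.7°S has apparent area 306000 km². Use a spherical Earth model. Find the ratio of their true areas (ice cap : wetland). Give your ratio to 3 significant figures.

0.0353

Mercator's areal exaggeration is sec²φ; hence true area = (apparent area) · cos²φ.
True area of ice cap: 120000 × cos²(73.2°) = 120000 × 0.08354 = 10020 km².
True area of wetland: 306000 × cos²(15.7°) = 306000 × 0.9268 = 283600 km².
Ratio = 10020 / 283600 ≈ 0.0353.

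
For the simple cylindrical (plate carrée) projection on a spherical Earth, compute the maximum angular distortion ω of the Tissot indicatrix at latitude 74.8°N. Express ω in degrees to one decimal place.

71.5°

For the equirectangular projection with φ₀ = 0 (plate carrée), h = 1 along meridians and k = sec φ along parallels.
At 74.8°: h = 1.000, k = 3.814; principal scales a = 3.814, b = 1.000.
sin(ω/2) = (a − b)/(a + b) = 2.814/4.814 = 0.5845, so ω = 2 arcsin(0.5845) ≈ 71.5°.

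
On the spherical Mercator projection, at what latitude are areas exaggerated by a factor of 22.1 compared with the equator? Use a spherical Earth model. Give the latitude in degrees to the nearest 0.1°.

Mercator areal scale is sec²φ.
sec²φ = 22.1  ⇒  cos²φ = 0.04525  ⇒  cos φ = 0.2127.
φ = arccos(0.2127) ≈ 77.7°.

77.7°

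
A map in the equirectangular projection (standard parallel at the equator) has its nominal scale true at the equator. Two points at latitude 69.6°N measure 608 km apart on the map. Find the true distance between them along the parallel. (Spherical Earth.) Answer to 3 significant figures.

212 km

In the plate carrée (x = Rλ, y = Rφ), meridians are true-scale (h = 1) and parallels are stretched by k = sec φ.
Along the parallel at 69.6°, map distances are exaggerated by k = sec 69.6° = 2.869.
True distance = 608 / 2.869 = 608 × cos 69.6° ≈ 212 km.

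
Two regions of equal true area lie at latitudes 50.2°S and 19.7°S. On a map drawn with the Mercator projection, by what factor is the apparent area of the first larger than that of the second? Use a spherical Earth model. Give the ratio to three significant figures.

On Mercator, area is exaggerated by sec²φ = 1/cos²φ.
At 50.2°: sec²(50.2°) = 1/0.6401² = 2.441.
At 19.7°: sec²(19.7°) = 1/0.9415² = 1.128.
Ratio = 2.441/1.128 = cos²(19.7°)/cos²(50.2°) ≈ 2.16.

2.16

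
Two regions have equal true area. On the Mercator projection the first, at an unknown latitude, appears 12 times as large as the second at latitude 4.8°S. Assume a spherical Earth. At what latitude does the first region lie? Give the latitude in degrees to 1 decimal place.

73.3°

For equal true areas on Mercator, apparent areas scale as sec²φ, so the ratio is cos²φ₂ / cos²φ₁.
cos²φ₂ / cos²φ₁ = 12  ⇒  cos φ₁ = cos 4.8° / √12 = 0.9965/3.464 = 0.2877.
φ₁ = arccos(0.2877) ≈ 73.3°.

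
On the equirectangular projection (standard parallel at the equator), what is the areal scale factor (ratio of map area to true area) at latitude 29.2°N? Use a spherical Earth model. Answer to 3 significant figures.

1.15

For the equirectangular projection with φ₀ = 0 (plate carrée), h = 1 along meridians and k = sec φ along parallels.
Areal scale = h·k = 1 × sec φ; at 29.2°, h = 1.000, k = 1.146, so h·k = 1.146.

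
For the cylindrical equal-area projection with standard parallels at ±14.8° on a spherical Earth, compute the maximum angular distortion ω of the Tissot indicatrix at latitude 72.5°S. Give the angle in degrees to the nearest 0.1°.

110.9°

For cylindrical equal-area with standard parallel φ₀, h = cos φ / cos φ₀ and k = cos φ₀ / cos φ, so h·k = 1.
At 72.5°: h = 0.3110, k = 3.215; principal scales a = 3.215, b = 0.3110.
sin(ω/2) = (a − b)/(a + b) = 2.904/3.526 = 0.8236, so ω = 2 arcsin(0.8236) ≈ 110.9°.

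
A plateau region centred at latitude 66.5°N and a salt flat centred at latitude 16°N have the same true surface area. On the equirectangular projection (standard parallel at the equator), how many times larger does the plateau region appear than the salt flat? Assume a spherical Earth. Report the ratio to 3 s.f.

Plate carrée maps x = Rλ, y = Rφ. The meridian scale is h = 1 and the parallel scale is k = 1/cos φ = sec φ.
Areal scale at 66.5°: h·k = 1.000 × 2.508 = 2.508.
Areal scale at 16°: h·k = 1.000 × 1.040 = 1.040.
Ratio = 2.508/1.040 ≈ 2.41.

2.41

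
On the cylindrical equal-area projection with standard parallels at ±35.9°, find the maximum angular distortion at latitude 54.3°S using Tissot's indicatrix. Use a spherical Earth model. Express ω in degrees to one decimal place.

36.9°

Cylindrical equal-area (φ₀ = 35.9°): h = cos φ / cos 35.9° along meridians, k = cos 35.9° / cos φ along parallels; h·k = 1.
At 54.3°: h = 0.7204, k = 1.388; principal scales a = 1.388, b = 0.7204.
sin(ω/2) = (a − b)/(a + b) = 0.6678/2.109 = 0.3167, so ω = 2 arcsin(0.3167) ≈ 36.9°.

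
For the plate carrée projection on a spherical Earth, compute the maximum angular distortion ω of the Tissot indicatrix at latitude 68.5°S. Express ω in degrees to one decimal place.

55.2°

Plate carrée maps x = Rλ, y = Rφ. The meridian scale is h = 1 and the parallel scale is k = 1/cos φ = sec φ.
At 68.5°: h = 1.000, k = 2.729; principal scales a = 2.729, b = 1.000.
sin(ω/2) = (a − b)/(a + b) = 1.729/3.729 = 0.4636, so ω = 2 arcsin(0.4636) ≈ 55.2°.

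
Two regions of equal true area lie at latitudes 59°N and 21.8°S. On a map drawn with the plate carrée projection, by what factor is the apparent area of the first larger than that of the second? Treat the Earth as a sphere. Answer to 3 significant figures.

In the plate carrée (x = Rλ, y = Rφ), meridians are true-scale (h = 1) and parallels are stretched by k = sec φ.
Areal scale at 59°: h·k = 1.000 × 1.942 = 1.942.
Areal scale at 21.8°: h·k = 1.000 × 1.077 = 1.077.
Ratio = 1.942/1.077 ≈ 1.80.

1.80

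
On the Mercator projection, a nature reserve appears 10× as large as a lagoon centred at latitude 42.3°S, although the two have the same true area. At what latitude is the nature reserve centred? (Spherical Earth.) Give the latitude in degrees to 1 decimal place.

76.5°

On Mercator, (apparent₁)/(apparent₂) = sec²φ₁ / sec²φ₂ when true areas are equal.
cos²φ₂ / cos²φ₁ = 10  ⇒  cos φ₁ = cos 42.3° / √10 = 0.7396/3.162 = 0.2339.
φ₁ = arccos(0.2339) ≈ 76.5°.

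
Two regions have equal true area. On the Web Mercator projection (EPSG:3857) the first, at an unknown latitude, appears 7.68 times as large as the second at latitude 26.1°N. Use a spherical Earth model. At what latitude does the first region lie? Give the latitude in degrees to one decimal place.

On Mercator, (apparent₁)/(apparent₂) = sec²φ₁ / sec²φ₂ when true areas are equal.
cos²φ₂ / cos²φ₁ = 7.68  ⇒  cos φ₁ = cos 26.1° / √7.68 = 0.8980/2.771 = 0.3240.
φ₁ = arccos(0.3240) ≈ 71.1°.

71.1°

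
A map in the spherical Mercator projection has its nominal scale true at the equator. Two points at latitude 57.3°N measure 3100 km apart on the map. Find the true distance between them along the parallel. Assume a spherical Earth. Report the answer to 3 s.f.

The Mercator projection is conformal; its linear scale factor is the same in every direction and equals sec φ = 1/cos φ.
Along the parallel at 57.3°, map distances are exaggerated by k = sec 57.3° = 1.851.
True distance = 3100 / 1.851 = 3100 × cos 57.3° ≈ 1670 km.

1670 km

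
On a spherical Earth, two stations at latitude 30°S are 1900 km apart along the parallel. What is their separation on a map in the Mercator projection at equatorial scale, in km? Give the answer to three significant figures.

Mercator is conformal, so the point scale is isotropic: h = k = sec φ = 1/cos φ.
Along the parallel, k = sec 30° = 1/0.8660 = 1.155.
Map distance = 1900 × 1.155 ≈ 2190 km.

2190 km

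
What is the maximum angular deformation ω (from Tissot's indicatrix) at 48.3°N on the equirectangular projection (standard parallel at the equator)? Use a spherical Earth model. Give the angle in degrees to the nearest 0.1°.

Plate carrée maps x = Rλ, y = Rφ. The meridian scale is h = 1 and the parallel scale is k = 1/cos φ = sec φ.
At 48.3°: h = 1.000, k = 1.503; principal scales a = 1.503, b = 1.000.
sin(ω/2) = (a − b)/(a + b) = 0.5032/2.503 = 0.2010, so ω = 2 arcsin(0.2010) ≈ 23.2°.

23.2°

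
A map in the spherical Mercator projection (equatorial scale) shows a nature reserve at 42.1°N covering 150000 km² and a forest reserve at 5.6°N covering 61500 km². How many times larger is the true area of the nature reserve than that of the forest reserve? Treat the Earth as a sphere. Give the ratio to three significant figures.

1.36

On Mercator the areal scale is sec²φ, so true area = apparent × cos²φ.
True area of nature reserve: 150000 × cos²(42.1°) = 150000 × 0.5505 = 82580 km².
True area of forest reserve: 61500 × cos²(5.6°) = 61500 × 0.9905 = 60910 km².
Ratio = 82580 / 60910 ≈ 1.36.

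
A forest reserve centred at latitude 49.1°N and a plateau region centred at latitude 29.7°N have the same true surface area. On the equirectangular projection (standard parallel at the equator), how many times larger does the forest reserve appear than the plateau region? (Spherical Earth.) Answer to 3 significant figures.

1.33

For the equirectangular projection with φ₀ = 0 (plate carrée), h = 1 along meridians and k = sec φ along parallels.
Areal scale at 49.1°: h·k = 1.000 × 1.527 = 1.527.
Areal scale at 29.7°: h·k = 1.000 × 1.151 = 1.151.
Ratio = 1.527/1.151 ≈ 1.33.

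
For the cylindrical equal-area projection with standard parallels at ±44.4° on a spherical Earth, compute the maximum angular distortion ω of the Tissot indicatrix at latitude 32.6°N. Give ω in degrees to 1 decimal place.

For cylindrical equal-area with standard parallel φ₀, h = cos φ / cos φ₀ and k = cos φ₀ / cos φ, so h·k = 1.
At 32.6°: h = 1.179, k = 0.8481; principal scales a = 1.179, b = 0.8481.
sin(ω/2) = (a − b)/(a + b) = 0.3310/2.027 = 0.1633, so ω = 2 arcsin(0.1633) ≈ 18.8°.

18.8°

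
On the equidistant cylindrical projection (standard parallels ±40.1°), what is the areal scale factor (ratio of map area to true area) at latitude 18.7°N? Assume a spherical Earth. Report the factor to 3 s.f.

In the equirectangular projection with standard parallel φ₀ = 40.1° (x = Rλ cos φ₀, y = Rφ), meridians are true-scale (h = 1) and the parallel scale is k = cos φ₀ / cos φ.
Areal scale = h·k = 1 × cos φ₀ / cos φ; at 18.7°, h = 1.000, k = 0.8076, so h·k = 0.8076.

0.808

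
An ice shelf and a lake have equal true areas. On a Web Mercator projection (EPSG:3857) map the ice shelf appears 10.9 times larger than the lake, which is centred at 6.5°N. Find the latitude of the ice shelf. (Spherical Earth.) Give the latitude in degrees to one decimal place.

On Mercator, (apparent₁)/(apparent₂) = sec²φ₁ / sec²φ₂ when true areas are equal.
cos²φ₂ / cos²φ₁ = 10.9  ⇒  cos φ₁ = cos 6.5° / √10.9 = 0.9936/3.302 = 0.3009.
φ₁ = arccos(0.3009) ≈ 72.5°.

72.5°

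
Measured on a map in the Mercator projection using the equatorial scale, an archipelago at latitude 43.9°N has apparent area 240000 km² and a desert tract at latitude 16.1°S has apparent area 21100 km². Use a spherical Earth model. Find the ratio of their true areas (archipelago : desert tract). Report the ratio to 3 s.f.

6.40

On Mercator the areal scale is sec²φ, so true area = apparent × cos²φ.
True area of archipelago: 240000 × cos²(43.9°) = 240000 × 0.5192 = 124600 km².
True area of desert tract: 21100 × cos²(16.1°) = 21100 × 0.9231 = 19480 km².
Ratio = 124600 / 19480 ≈ 6.40.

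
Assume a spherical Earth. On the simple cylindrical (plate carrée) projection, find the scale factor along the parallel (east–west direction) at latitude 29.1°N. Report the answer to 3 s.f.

Plate carrée maps x = Rλ, y = Rφ. The meridian scale is h = 1 and the parallel scale is k = 1/cos φ = sec φ.
k = 1/cos 29.1° = 1/0.8738 = 1.144.

1.14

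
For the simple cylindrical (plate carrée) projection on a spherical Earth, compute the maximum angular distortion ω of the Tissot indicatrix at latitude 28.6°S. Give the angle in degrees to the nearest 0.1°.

7.5°

For the equirectangular projection with φ₀ = 0 (plate carrée), h = 1 along meridians and k = sec φ along parallels.
At 28.6°: h = 1.000, k = 1.139; principal scales a = 1.139, b = 1.000.
sin(ω/2) = (a − b)/(a + b) = 0.1390/2.139 = 0.06497, so ω = 2 arcsin(0.06497) ≈ 7.5°.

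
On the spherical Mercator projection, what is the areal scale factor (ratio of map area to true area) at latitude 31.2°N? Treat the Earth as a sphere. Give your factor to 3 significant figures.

1.37

Mercator is conformal, so the point scale is isotropic: h = k = sec φ = 1/cos φ.
Areal scale = k² = sec²φ = 1/cos²(31.2°) = 1/0.8554² = 1.367.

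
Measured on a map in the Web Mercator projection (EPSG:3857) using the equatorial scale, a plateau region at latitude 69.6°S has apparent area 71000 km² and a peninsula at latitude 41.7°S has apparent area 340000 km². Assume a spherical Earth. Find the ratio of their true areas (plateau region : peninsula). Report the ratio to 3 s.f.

0.0455

Mercator's areal exaggeration is sec²φ; hence true area = (apparent area) · cos²φ.
True area of plateau region: 71000 × cos²(69.6°) = 71000 × 0.1215 = 8627 km².
True area of peninsula: 340000 × cos²(41.7°) = 340000 × 0.5575 = 189500 km².
Ratio = 8627 / 189500 ≈ 0.0455.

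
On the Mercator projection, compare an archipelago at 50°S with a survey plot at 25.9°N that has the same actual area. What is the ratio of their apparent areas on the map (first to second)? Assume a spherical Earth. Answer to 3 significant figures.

1.96

Mercator is conformal with k = sec φ, so areal scale = k² = sec²φ.
At 50°: sec²(50°) = 1/0.6428² = 2.420.
At 25.9°: sec²(25.9°) = 1/0.8996² = 1.236.
Ratio = 2.420/1.236 = cos²(25.9°)/cos²(50°) ≈ 1.96.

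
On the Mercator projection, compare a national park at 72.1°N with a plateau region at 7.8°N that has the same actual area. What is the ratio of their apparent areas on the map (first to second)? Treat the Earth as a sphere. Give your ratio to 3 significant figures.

10.4

Mercator areal scale is sec²φ.
At 72.1°: sec²(72.1°) = 1/0.3074² = 10.59.
At 7.8°: sec²(7.8°) = 1/0.9907² = 1.019.
Ratio = 10.59/1.019 = cos²(7.8°)/cos²(72.1°) ≈ 10.4.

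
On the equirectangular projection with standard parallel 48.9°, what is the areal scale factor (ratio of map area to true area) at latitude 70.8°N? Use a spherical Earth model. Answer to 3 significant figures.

In the equirectangular projection with standard parallel φ₀ = 48.9° (x = Rλ cos φ₀, y = Rφ), meridians are true-scale (h = 1) and the parallel scale is k = cos φ₀ / cos φ.
Areal scale = h·k = 1 × cos φ₀ / cos φ; at 70.8°, h = 1.000, k = 1.999, so h·k = 1.999.

2.00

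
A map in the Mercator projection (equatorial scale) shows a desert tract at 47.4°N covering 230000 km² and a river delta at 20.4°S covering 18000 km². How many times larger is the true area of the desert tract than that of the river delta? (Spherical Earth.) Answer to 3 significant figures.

6.66

Mercator's areal exaggeration is sec²φ; hence true area = (apparent area) · cos²φ.
True area of desert tract: 230000 × cos²(47.4°) = 230000 × 0.4582 = 105400 km².
True area of river delta: 18000 × cos²(20.4°) = 18000 × 0.8785 = 15810 km².
Ratio = 105400 / 15810 ≈ 6.66.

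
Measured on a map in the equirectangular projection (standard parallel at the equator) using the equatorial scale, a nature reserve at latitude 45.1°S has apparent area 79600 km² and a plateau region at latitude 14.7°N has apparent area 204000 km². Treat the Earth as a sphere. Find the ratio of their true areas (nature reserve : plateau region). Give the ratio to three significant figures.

0.285

Plate carrée has h = 1 and k = sec φ, giving areal scale sec φ; true area = (apparent area) · cos φ.
True area of nature reserve: 79600 × cos(45.1°) = 79600 × 0.7059 = 56190 km².
True area of plateau region: 204000 × cos(14.7°) = 204000 × 0.9673 = 197300 km².
Ratio = 56190 / 197300 ≈ 0.285.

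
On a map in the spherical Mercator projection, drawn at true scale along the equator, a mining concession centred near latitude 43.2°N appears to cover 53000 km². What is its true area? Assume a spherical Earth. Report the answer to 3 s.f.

28200 km²

The Mercator projection is conformal; its linear scale factor is the same in every direction and equals sec φ = 1/cos φ.
Areal scale = k² = sec²φ = 1/cos²(43.2°) = 1/0.7290² = 1.882.
True area = apparent / (areal scale) = 53000 / 1.882 ≈ 28200 km².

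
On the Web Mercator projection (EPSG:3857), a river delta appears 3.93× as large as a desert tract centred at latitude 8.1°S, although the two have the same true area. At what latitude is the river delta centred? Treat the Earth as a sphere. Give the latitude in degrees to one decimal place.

60.0°

On Mercator, (apparent₁)/(apparent₂) = sec²φ₁ / sec²φ₂ when true areas are equal.
cos²φ₂ / cos²φ₁ = 3.93  ⇒  cos φ₁ = cos 8.1° / √3.93 = 0.9900/1.982 = 0.4994.
φ₁ = arccos(0.4994) ≈ 60.0°.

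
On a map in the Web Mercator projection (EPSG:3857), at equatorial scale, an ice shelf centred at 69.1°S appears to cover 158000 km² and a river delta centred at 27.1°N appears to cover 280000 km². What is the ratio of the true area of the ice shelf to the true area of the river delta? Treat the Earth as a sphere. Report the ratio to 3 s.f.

Mercator's areal exaggeration is sec²φ; hence true area = (apparent area) · cos²φ.
True area of ice shelf: 158000 × cos²(69.1°) = 158000 × 0.1273 = 20110 km².
True area of river delta: 280000 × cos²(27.1°) = 280000 × 0.7925 = 221900 km².
Ratio = 20110 / 221900 ≈ 0.0906.

0.0906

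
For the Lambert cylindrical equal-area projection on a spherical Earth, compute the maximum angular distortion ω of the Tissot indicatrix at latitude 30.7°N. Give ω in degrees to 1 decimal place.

The Lambert cylindrical equal-area projection is the cylindrical equal-area projection with its standard parallel at the equator (φ₀ = 0). For cylindrical equal-area with standard parallel φ₀, h = cos φ / cos φ₀ and k = cos φ₀ / cos φ, so h·k = 1.
At 30.7°: h = 0.8599, k = 1.163; principal scales a = 1.163, b = 0.8599.
sin(ω/2) = (a − b)/(a + b) = 0.3031/2.023 = 0.1499, so ω = 2 arcsin(0.1499) ≈ 17.2°.

17.2°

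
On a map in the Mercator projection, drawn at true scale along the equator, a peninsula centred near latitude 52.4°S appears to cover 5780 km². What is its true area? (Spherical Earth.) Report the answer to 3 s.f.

2150 km²

Mercator is conformal, so the point scale is isotropic: h = k = sec φ = 1/cos φ.
Areal scale = k² = sec²φ = 1/cos²(52.4°) = 1/0.6101² = 2.686.
True area = apparent / (areal scale) = 5780 / 2.686 ≈ 2150 km².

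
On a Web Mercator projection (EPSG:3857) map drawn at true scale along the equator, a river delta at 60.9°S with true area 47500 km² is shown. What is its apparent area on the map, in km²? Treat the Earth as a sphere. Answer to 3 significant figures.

201000 km²

For Mercator, h = k = sec φ (a conformal cylindrical projection has a single point scale, 1/cos φ).
Areal scale = k² = sec²φ = 1/cos²(60.9°) = 1/0.4863² = 4.228.
Apparent area = 47500 × 4.228 ≈ 201000 km².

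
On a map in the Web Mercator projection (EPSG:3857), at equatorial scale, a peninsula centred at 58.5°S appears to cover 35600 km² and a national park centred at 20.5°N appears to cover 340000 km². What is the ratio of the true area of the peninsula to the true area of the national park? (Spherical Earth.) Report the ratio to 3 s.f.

0.0326

Since Mercator area scale is 1/cos²φ, the true area equals the apparent area multiplied by cos²φ.
True area of peninsula: 35600 × cos²(58.5°) = 35600 × 0.2730 = 9719 km².
True area of national park: 340000 × cos²(20.5°) = 340000 × 0.8774 = 298300 km².
Ratio = 9719 / 298300 ≈ 0.0326.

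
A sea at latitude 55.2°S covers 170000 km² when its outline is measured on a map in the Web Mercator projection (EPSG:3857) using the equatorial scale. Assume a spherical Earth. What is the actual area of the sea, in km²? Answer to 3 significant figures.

55400 km²

The Mercator projection is conformal; its linear scale factor is the same in every direction and equals sec φ = 1/cos φ.
Areal scale = k² = sec²φ = 1/cos²(55.2°) = 1/0.5707² = 3.070.
True area = apparent / (areal scale) = 170000 / 3.070 ≈ 55400 km².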